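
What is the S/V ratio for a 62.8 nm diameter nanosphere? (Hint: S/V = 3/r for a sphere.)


Radius r = 62.8/2 = 31.4 nm
S/V = 3 / r = 3 / 31.4
S/V = 0.0955 nm^-1

0.0955


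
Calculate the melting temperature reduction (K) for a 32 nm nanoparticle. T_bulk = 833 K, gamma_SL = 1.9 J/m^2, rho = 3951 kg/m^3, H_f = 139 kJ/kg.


Radius R = 32/2 = 16 nm = 1.6e-08 m
Convert H_f = 139 kJ/kg = 139000 J/kg
dT = 2 * gamma_SL * T_bulk / (rho * H_f * R)
dT = 2 * 1.9 * 833 / (3951 * 139000 * 1.6e-08)
dT = 360.2 K

360.2


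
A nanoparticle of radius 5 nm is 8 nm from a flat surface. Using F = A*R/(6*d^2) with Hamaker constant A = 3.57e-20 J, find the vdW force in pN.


Convert to SI: R = 5 nm = 5e-09 m, d = 8 nm = 8e-09 m
F = A * R / (6 * d^2)
F = 3.57e-20 * 5e-09 / (6 * (8e-09)^2)
F = 4.64844e-13 N = 0.465 pN

0.465


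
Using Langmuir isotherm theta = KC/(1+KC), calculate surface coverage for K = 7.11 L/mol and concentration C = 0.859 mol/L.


Langmuir isotherm: theta = K*C / (1 + K*C)
K*C = 7.11 * 0.859 = 6.10749
theta = 6.10749 / (1 + 6.10749) = 6.10749 / 7.10749
theta = 0.8593

0.8593


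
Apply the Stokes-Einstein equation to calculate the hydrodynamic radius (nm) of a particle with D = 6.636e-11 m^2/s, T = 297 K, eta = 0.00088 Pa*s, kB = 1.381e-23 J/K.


Stokes-Einstein: R = kB*T / (6*pi*eta*D)
R = 1.381e-23 * 297 / (6 * pi * 0.00088 * 6.636e-11)
R = 3.72615e-09 m = 3.73 nm

3.73


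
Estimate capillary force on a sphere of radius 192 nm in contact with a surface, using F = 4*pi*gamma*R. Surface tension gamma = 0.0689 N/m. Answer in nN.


Convert radius: R = 192 nm = 1.92e-07 m
F = 4 * pi * gamma * R
F = 4 * pi * 0.0689 * 1.92e-07
F = 1.66238e-07 N = 166.238 nN

166.238


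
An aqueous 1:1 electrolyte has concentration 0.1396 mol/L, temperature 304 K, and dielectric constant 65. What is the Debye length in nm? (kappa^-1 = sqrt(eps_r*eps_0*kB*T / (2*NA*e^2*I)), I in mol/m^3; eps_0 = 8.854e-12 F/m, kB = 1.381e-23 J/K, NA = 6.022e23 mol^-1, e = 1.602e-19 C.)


Ionic strength I = 0.1396 * 1^2 * 1000 = 139.6 mol/m^3
kappa^-1 = sqrt(65 * 8.854e-12 * 1.381e-23 * 304 / (2 * 6.022e23 * (1.602e-19)^2 * 139.6))
kappa^-1 = 0.748 nm

0.748


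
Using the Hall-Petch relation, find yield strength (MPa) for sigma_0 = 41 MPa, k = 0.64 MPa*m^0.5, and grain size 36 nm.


d = 36 nm = 3.6e-08 m
sqrt(d) = 0.0001897367
Hall-Petch contribution = k / sqrt(d) = 0.64 / 0.0001897367 = 3373.1 MPa
sigma = sigma_0 + k/sqrt(d) = 41 + 3373.1 = 3414.1 MPa

3414.1


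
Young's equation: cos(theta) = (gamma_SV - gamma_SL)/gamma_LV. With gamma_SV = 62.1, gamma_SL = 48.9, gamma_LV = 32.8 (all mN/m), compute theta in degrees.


cos(theta) = (gamma_SV - gamma_SL) / gamma_LV
cos(theta) = (62.1 - 48.9) / 32.8
cos(theta) = 0.402439
theta = arccos(0.402439) = 66.27 degrees

66.27


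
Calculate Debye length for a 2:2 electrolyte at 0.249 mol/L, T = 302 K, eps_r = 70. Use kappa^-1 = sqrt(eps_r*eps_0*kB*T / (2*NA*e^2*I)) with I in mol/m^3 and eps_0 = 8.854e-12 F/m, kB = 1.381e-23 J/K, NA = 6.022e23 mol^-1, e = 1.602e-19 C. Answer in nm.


Ionic strength I = 0.249 * 2^2 * 1000 = 996 mol/m^3
kappa^-1 = sqrt(70 * 8.854e-12 * 1.381e-23 * 302 / (2 * 6.022e23 * (1.602e-19)^2 * 996))
kappa^-1 = 0.29 nm

0.29


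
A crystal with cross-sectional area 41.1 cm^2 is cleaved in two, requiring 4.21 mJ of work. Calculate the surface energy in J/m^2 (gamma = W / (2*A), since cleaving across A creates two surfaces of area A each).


Convert: A = 41.1 cm^2 = 0.00411 m^2, W = 4.21 mJ = 0.00421 J
Cleaving exposes two faces of area A, so total new surface = 2*A and gamma = W / (2*A)
gamma = 0.00421 / (2 * 0.00411)
gamma = 0.512 J/m^2

0.512


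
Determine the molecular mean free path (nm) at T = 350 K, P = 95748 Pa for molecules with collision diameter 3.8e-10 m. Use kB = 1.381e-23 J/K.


Mean free path: lambda = kB*T / (sqrt(2) * pi * d^2 * P)
lambda = 1.381e-23 * 350 / (sqrt(2) * pi * (3.8e-10)^2 * 95748)
lambda = 7.86864e-08 m
lambda = 78.69 nm

78.69


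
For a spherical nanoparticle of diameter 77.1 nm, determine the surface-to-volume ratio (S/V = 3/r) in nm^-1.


Radius r = 77.1/2 = 38.55 nm
S/V = 3 / r = 3 / 38.55
S/V = 0.0778 nm^-1

0.0778


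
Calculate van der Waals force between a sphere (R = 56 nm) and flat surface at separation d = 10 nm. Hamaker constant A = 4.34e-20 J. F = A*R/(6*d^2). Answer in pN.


Convert to SI: R = 56 nm = 5.6e-08 m, d = 10 nm = 1e-08 m
F = A * R / (6 * d^2)
F = 4.34e-20 * 5.6e-08 / (6 * (1e-08)^2)
F = 4.05067e-12 N = 4.051 pN

4.051


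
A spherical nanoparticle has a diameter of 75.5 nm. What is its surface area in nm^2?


Radius r = 75.5/2 = 37.75 nm
Surface area SA = 4 * pi * r^2
SA = 4 * pi * (37.75)^2
SA = 17907.86 nm^2

17907.86


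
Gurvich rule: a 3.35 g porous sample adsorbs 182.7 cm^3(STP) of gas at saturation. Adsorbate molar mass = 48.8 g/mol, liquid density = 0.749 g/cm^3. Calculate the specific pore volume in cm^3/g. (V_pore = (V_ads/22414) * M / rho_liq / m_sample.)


Moles adsorbed n = V_ads / 22414 = 182.7 / 22414 = 8.151156e-03 mol
Liquid volume V_liq = n * M / rho_liq = 8.151156e-03 * 48.8 / 0.749 = 0.53108 cm^3
Specific pore volume V_pore = V_liq / m_sample = 0.53108 / 3.35
V_pore = 0.1585 cm^3/g

0.1585


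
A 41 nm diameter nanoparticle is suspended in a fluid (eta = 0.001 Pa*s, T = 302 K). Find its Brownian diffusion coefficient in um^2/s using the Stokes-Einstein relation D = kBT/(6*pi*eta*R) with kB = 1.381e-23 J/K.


Radius R = 41/2 = 20.5 nm = 2.05e-08 m
D = kB*T / (6*pi*eta*R)
D = 1.381e-23 * 302 / (6 * pi * 0.001 * 2.05e-08)
D = 1.07931e-11 m^2/s = 10.793 um^2/s

10.793


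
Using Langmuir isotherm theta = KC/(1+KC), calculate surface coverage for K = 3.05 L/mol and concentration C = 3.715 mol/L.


Langmuir isotherm: theta = K*C / (1 + K*C)
K*C = 3.05 * 3.715 = 11.33075
theta = 11.33075 / (1 + 11.33075) = 11.33075 / 12.33075
theta = 0.9189

0.9189


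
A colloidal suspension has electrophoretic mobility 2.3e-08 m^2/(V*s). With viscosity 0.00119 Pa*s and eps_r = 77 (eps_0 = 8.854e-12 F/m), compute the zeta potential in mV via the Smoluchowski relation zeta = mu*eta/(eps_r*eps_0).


Smoluchowski equation: zeta = mu * eta / (eps_r * eps_0)
zeta = 2.3e-08 * 0.00119 / (77 * 8.854e-12)
zeta = 0.040146 V = 40.15 mV

40.15


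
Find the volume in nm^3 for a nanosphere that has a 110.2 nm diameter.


Radius r = 110.2/2 = 55.1 nm
Volume V = (4/3) * pi * r^3
V = (4/3) * pi * (55.1)^3
V = 700718.21 nm^3

700718.21


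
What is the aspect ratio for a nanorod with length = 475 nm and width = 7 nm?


Aspect ratio AR = length / diameter
AR = 475 / 7
AR = 67.86

67.86


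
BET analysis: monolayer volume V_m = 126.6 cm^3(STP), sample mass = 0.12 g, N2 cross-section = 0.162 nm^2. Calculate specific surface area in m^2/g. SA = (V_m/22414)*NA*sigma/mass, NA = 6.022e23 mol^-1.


Number of moles in monolayer = V_m / 22414 = 126.6 / 22414 = 0.00564826
Number of molecules = moles * NA = 0.00564826 * 6.022e23
SA = molecules * sigma / mass
SA = (126.6 / 22414) * 6.022e23 * 0.162e-18 / 0.12
SA = 4591.9 m^2/g

4591.9


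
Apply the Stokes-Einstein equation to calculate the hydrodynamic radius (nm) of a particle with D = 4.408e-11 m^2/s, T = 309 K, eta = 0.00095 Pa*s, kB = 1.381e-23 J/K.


Stokes-Einstein: R = kB*T / (6*pi*eta*D)
R = 1.381e-23 * 309 / (6 * pi * 0.00095 * 4.408e-11)
R = 5.40612e-09 m = 5.41 nm

5.41


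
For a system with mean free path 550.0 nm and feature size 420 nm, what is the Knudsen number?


Knudsen number Kn = lambda / L
Kn = 550.0 / 420
Kn = 1.3095

1.3095


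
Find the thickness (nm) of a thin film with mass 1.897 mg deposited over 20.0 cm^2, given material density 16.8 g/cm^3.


Convert: m = 1.897 mg = 1.8970e-06 kg, A = 20.0 cm^2 = 2.0000e-03 m^2, rho = 16.8 g/cm^3 = 16800 kg/m^3
t = m / (A * rho)
t = 1.8970e-06 / (2.0000e-03 * 16800)
t = 5.6458e-08 m = 56.5 nm

56.5


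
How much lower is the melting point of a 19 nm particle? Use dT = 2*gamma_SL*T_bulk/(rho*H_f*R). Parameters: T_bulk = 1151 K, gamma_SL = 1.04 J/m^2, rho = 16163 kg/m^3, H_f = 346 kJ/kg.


Radius R = 19/2 = 9.5 nm = 9.5e-09 m
Convert H_f = 346 kJ/kg = 346000 J/kg
dT = 2 * gamma_SL * T_bulk / (rho * H_f * R)
dT = 2 * 1.04 * 1151 / (16163 * 346000 * 9.5e-09)
dT = 45.1 K

45.1


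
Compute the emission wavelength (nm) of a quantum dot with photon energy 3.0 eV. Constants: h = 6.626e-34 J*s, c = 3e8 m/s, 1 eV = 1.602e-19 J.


Convert energy: E = 3.0 eV = 3.0 * 1.602e-19 = 4.806e-19 J
lambda = h*c / E = 6.626e-34 * 3e8 / 4.806e-19
lambda = 4.13608e-07 m = 413.6 nm

413.6


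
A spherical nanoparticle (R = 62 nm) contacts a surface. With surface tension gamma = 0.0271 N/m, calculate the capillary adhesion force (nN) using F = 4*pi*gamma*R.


Convert radius: R = 62 nm = 6.2e-08 m
F = 4 * pi * gamma * R
F = 4 * pi * 0.0271 * 6.2e-08
F = 2.1114e-08 N = 21.114 nN

21.114


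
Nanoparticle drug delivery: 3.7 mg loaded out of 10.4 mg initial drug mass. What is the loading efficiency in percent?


Drug loading efficiency = (drug loaded / drug initial) * 100
DLE = 3.7 / 10.4 * 100
DLE = 0.3558 * 100
DLE = 35.58%

35.58


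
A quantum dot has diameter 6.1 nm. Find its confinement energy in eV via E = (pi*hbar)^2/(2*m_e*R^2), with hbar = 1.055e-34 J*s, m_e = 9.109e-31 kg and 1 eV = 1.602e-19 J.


Radius R = 6.1/2 = 3.05 nm = 3.05e-09 m
E = (pi * 1.055e-34)^2 / (2 * 9.109e-31 * (3.05e-09)^2)
E(J) = 6.48193e-21
E = E(J) / 1.602e-19 = 0.0405 eV

0.0405


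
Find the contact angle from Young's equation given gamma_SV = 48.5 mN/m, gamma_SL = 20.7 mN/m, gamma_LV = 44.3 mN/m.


cos(theta) = (gamma_SV - gamma_SL) / gamma_LV
cos(theta) = (48.5 - 20.7) / 44.3
cos(theta) = 0.62754
theta = arccos(0.62754) = 51.13 degrees

51.13


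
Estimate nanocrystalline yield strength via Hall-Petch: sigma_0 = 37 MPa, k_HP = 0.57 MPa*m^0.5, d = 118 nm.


d = 118 nm = 1.18e-07 m
sqrt(d) = 0.0003435113
Hall-Petch contribution = k / sqrt(d) = 0.57 / 0.0003435113 = 1659.3 MPa
sigma = sigma_0 + k/sqrt(d) = 37 + 1659.3 = 1696.3 MPa

1696.3


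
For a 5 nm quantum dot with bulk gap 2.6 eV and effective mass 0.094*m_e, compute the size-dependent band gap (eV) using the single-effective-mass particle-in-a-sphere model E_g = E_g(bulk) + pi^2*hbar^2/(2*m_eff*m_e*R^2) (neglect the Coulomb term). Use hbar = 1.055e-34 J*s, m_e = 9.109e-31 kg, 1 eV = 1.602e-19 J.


Radius R = 5/2 nm = 2.5e-09 m
Confinement energy dE = pi^2 * hbar^2 / (2 * m_eff * m_e * R^2)
dE = pi^2 * (1.055e-34)^2 / (2 * 0.094 * 9.109e-31 * (2.5e-09)^2) J, divided by 1.602e-19 J/eV
dE = 0.6407 eV
Total band gap = E_g(bulk) + dE = 2.6 + 0.6407 = 3.2407 eV

3.2407


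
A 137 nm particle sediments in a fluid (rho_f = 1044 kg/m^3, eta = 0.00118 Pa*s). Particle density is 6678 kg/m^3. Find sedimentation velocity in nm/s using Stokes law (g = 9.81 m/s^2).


Radius R = 137/2 nm = 6.85e-08 m
Density difference = 6678 - 1044 = 5634 kg/m^3
v = 2 * R^2 * (rho_p - rho_f) * g / (9 * eta)
v = 2 * (6.85e-08)^2 * 5634 * 9.81 / (9 * 0.00118)
v = 4.88396e-08 m/s = 48.8396 nm/s

48.8396


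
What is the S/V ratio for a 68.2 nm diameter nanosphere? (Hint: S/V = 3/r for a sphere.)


Radius r = 68.2/2 = 34.1 nm
S/V = 3 / r = 3 / 34.1
S/V = 0.088 nm^-1

0.088


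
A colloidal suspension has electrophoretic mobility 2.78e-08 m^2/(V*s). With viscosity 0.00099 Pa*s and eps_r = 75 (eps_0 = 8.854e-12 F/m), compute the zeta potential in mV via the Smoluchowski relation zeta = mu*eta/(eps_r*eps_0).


Smoluchowski equation: zeta = mu * eta / (eps_r * eps_0)
zeta = 2.78e-08 * 0.00099 / (75 * 8.854e-12)
zeta = 0.041446 V = 41.45 mV

41.45


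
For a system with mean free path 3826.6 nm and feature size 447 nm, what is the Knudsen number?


Knudsen number Kn = lambda / L
Kn = 3826.6 / 447
Kn = 8.5606

8.5606


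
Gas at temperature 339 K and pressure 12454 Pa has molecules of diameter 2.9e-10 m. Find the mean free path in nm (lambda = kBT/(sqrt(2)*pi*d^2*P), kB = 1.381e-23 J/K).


Mean free path: lambda = kB*T / (sqrt(2) * pi * d^2 * P)
lambda = 1.381e-23 * 339 / (sqrt(2) * pi * (2.9e-10)^2 * 12454)
lambda = 1.00606e-06 m
lambda = 1006.06 nm

1006.06


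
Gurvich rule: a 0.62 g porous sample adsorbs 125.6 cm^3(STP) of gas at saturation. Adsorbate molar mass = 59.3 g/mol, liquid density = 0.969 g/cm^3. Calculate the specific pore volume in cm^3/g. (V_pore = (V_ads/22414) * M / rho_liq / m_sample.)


Moles adsorbed n = V_ads / 22414 = 125.6 / 22414 = 5.603641e-03 mol
Liquid volume V_liq = n * M / rho_liq = 5.603641e-03 * 59.3 / 0.969 = 0.34293 cm^3
Specific pore volume V_pore = V_liq / m_sample = 0.34293 / 0.62
V_pore = 0.5531 cm^3/g

0.5531


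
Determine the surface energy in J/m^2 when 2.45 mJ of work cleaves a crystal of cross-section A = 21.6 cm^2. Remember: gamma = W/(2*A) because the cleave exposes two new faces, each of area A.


Convert: A = 21.6 cm^2 = 0.00216 m^2, W = 2.45 mJ = 0.00245 J
Cleaving exposes two faces of area A, so total new surface = 2*A and gamma = W / (2*A)
gamma = 0.00245 / (2 * 0.00216)
gamma = 0.567 J/m^2

0.567


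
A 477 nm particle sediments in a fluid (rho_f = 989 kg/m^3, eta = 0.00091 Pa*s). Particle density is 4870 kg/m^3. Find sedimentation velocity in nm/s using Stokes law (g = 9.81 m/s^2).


Radius R = 477/2 nm = 2.385e-07 m
Density difference = 4870 - 989 = 3881 kg/m^3
v = 2 * R^2 * (rho_p - rho_f) * g / (9 * eta)
v = 2 * (2.385e-07)^2 * 3881 * 9.81 / (9 * 0.00091)
v = 5.28854e-07 m/s = 528.8537 nm/s

528.8537


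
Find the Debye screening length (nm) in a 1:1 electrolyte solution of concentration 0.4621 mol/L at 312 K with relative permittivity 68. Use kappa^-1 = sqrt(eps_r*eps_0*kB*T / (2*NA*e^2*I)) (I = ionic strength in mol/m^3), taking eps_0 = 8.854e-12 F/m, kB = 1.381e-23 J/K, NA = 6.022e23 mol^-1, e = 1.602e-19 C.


Ionic strength I = 0.4621 * 1^2 * 1000 = 462.1 mol/m^3
kappa^-1 = sqrt(68 * 8.854e-12 * 1.381e-23 * 312 / (2 * 6.022e23 * (1.602e-19)^2 * 462.1))
kappa^-1 = 0.426 nm

0.426


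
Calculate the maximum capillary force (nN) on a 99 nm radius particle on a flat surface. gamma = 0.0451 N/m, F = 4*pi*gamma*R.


Convert radius: R = 99 nm = 9.9e-08 m
F = 4 * pi * gamma * R
F = 4 * pi * 0.0451 * 9.9e-08
F = 5.61076e-08 N = 56.1076 nN

56.1076


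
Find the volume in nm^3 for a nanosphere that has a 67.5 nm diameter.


Radius r = 67.5/2 = 33.75 nm
Volume V = (4/3) * pi * r^3
V = (4/3) * pi * (33.75)^3
V = 161031.17 nm^3

161031.17


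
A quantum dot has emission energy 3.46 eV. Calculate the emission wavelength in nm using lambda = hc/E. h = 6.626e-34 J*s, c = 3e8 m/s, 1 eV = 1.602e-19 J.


Convert energy: E = 3.46 eV = 3.46 * 1.602e-19 = 5.54292e-19 J
lambda = h*c / E = 6.626e-34 * 3e8 / 5.54292e-19
lambda = 3.5862e-07 m = 358.6 nm

358.6


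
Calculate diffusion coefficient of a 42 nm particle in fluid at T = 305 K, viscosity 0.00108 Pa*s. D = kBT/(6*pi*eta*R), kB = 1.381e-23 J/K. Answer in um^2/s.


Radius R = 42/2 = 21 nm = 2.1e-08 m
D = kB*T / (6*pi*eta*R)
D = 1.381e-23 * 305 / (6 * pi * 0.00108 * 2.1e-08)
D = 9.85257e-12 m^2/s = 9.853 um^2/s

9.853


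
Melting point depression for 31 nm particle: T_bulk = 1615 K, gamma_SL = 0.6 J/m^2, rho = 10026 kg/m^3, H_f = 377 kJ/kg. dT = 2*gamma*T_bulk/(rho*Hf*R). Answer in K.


Radius R = 31/2 = 15.5 nm = 1.55e-08 m
Convert H_f = 377 kJ/kg = 377000 J/kg
dT = 2 * gamma_SL * T_bulk / (rho * H_f * R)
dT = 2 * 0.6 * 1615 / (10026 * 377000 * 1.55e-08)
dT = 33.1 K

33.1


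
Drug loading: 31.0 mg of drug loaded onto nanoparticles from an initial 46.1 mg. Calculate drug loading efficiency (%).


Drug loading efficiency = (drug loaded / drug initial) * 100
DLE = 31.0 / 46.1 * 100
DLE = 0.6725 * 100
DLE = 67.25%

67.25


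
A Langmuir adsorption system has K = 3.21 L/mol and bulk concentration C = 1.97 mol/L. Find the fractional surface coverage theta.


Langmuir isotherm: theta = K*C / (1 + K*C)
K*C = 3.21 * 1.97 = 6.3237
theta = 6.3237 / (1 + 6.3237) = 6.3237 / 7.3237
theta = 0.8635

0.8635


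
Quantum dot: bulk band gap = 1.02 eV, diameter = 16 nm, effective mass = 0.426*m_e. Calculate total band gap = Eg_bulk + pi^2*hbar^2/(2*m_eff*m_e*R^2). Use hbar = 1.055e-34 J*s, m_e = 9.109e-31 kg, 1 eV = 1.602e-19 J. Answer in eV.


Radius R = 16/2 nm = 8e-09 m
Confinement energy dE = pi^2 * hbar^2 / (2 * m_eff * m_e * R^2)
dE = pi^2 * (1.055e-34)^2 / (2 * 0.426 * 9.109e-31 * (8e-09)^2) J, divided by 1.602e-19 J/eV
dE = 0.0138 eV
Total band gap = E_g(bulk) + dE = 1.02 + 0.0138 = 1.0338 eV

1.0338


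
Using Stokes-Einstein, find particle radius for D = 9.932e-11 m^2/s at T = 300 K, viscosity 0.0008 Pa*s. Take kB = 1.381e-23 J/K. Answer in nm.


Stokes-Einstein: R = kB*T / (6*pi*eta*D)
R = 1.381e-23 * 300 / (6 * pi * 0.0008 * 9.932e-11)
R = 2.76622e-09 m = 2.77 nm

2.77


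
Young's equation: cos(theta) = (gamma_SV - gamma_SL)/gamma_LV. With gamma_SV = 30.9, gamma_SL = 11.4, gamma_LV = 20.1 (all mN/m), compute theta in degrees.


cos(theta) = (gamma_SV - gamma_SL) / gamma_LV
cos(theta) = (30.9 - 11.4) / 20.1
cos(theta) = 0.970149
theta = arccos(0.970149) = 14.03 degrees

14.03


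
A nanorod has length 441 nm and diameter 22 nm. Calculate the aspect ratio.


Aspect ratio AR = length / diameter
AR = 441 / 22
AR = 20.05

20.05


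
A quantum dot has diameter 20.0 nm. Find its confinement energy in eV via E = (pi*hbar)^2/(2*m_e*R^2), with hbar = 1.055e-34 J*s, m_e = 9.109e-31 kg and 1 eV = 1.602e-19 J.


Radius R = 20.0/2 = 10 nm = 1e-08 m
E = (pi * 1.055e-34)^2 / (2 * 9.109e-31 * (1e-08)^2)
E(J) = 6.02981e-22
E = E(J) / 1.602e-19 = 0.0038 eV

0.0038


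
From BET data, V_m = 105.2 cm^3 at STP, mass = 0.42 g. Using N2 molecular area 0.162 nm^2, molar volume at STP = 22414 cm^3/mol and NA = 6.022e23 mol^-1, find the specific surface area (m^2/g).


Number of moles in monolayer = V_m / 22414 = 105.2 / 22414 = 0.0046935
Number of molecules = moles * NA = 0.0046935 * 6.022e23
SA = molecules * sigma / mass
SA = (105.2 / 22414) * 6.022e23 * 0.162e-18 / 0.42
SA = 1090.2 m^2/g

1090.2


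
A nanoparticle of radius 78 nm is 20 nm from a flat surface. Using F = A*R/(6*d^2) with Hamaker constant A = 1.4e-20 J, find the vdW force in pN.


Convert to SI: R = 78 nm = 7.8e-08 m, d = 20 nm = 2e-08 m
F = A * R / (6 * d^2)
F = 1.4e-20 * 7.8e-08 / (6 * (2e-08)^2)
F = 4.55e-13 N = 0.455 pN

0.455


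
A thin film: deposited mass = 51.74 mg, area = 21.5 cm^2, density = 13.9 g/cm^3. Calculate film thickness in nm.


Convert: m = 51.74 mg = 5.1740e-05 kg, A = 21.5 cm^2 = 2.1500e-03 m^2, rho = 13.9 g/cm^3 = 13900 kg/m^3
t = m / (A * rho)
t = 5.1740e-05 / (2.1500e-03 * 13900)
t = 1.7313e-06 m = 1731.3 nm

1731.3


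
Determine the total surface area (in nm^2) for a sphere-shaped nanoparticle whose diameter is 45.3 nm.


Radius r = 45.3/2 = 22.65 nm
Surface area SA = 4 * pi * r^2
SA = 4 * pi * (22.65)^2
SA = 6446.83 nm^2

6446.83


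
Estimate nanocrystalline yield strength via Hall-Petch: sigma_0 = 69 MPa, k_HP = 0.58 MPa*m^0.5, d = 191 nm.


d = 191 nm = 1.91e-07 m
sqrt(d) = 0.0004370355
Hall-Petch contribution = k / sqrt(d) = 0.58 / 0.0004370355 = 1327.1 MPa
sigma = sigma_0 + k/sqrt(d) = 69 + 1327.1 = 1396.1 MPa

1396.1


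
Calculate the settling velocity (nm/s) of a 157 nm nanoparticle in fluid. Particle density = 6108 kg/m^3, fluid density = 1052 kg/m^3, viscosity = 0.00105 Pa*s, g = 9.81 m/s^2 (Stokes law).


Radius R = 157/2 nm = 7.85e-08 m
Density difference = 6108 - 1052 = 5056 kg/m^3
v = 2 * R^2 * (rho_p - rho_f) * g / (9 * eta)
v = 2 * (7.85e-08)^2 * 5056 * 9.81 / (9 * 0.00105)
v = 6.46865e-08 m/s = 64.6865 nm/s

64.6865


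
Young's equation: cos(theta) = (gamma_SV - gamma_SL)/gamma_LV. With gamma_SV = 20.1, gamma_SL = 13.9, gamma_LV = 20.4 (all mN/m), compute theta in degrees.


cos(theta) = (gamma_SV - gamma_SL) / gamma_LV
cos(theta) = (20.1 - 13.9) / 20.4
cos(theta) = 0.303922
theta = arccos(0.303922) = 72.31 degrees

72.31


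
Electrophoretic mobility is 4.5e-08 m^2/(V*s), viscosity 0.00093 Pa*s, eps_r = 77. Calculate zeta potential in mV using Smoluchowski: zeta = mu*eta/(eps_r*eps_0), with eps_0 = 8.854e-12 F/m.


Smoluchowski equation: zeta = mu * eta / (eps_r * eps_0)
zeta = 4.5e-08 * 0.00093 / (77 * 8.854e-12)
zeta = 0.061385 V = 61.39 mV

61.39


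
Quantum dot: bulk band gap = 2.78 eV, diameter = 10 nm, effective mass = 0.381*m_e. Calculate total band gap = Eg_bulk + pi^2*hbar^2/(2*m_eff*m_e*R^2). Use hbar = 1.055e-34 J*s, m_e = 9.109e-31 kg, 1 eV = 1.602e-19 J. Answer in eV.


Radius R = 10/2 nm = 5e-09 m
Confinement energy dE = pi^2 * hbar^2 / (2 * m_eff * m_e * R^2)
dE = pi^2 * (1.055e-34)^2 / (2 * 0.381 * 9.109e-31 * (5e-09)^2) J, divided by 1.602e-19 J/eV
dE = 0.0395 eV
Total band gap = E_g(bulk) + dE = 2.78 + 0.0395 = 2.8195 eV

2.8195


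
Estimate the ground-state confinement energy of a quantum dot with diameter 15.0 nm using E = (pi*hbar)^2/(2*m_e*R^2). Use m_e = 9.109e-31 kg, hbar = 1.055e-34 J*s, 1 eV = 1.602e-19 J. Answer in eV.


Radius R = 15.0/2 = 7.5 nm = 7.5e-09 m
E = (pi * 1.055e-34)^2 / (2 * 9.109e-31 * (7.5e-09)^2)
E(J) = 1.07197e-21
E = E(J) / 1.602e-19 = 0.0067 eV

0.0067


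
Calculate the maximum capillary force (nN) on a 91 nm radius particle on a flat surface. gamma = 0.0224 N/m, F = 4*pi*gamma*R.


Convert radius: R = 91 nm = 9.1e-08 m
F = 4 * pi * gamma * R
F = 4 * pi * 0.0224 * 9.1e-08
F = 2.56153e-08 N = 25.6153 nN

25.6153


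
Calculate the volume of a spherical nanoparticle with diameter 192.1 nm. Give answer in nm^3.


Radius r = 192.1/2 = 96.05 nm
Volume V = (4/3) * pi * r^3
V = (4/3) * pi * (96.05)^3
V = 3711767.09 nm^3

3711767.09


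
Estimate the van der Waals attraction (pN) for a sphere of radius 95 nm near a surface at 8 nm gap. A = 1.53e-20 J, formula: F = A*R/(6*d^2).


Convert to SI: R = 95 nm = 9.5e-08 m, d = 8 nm = 8e-09 m
F = A * R / (6 * d^2)
F = 1.53e-20 * 9.5e-08 / (6 * (8e-09)^2)
F = 3.78516e-12 N = 3.785 pN

3.785


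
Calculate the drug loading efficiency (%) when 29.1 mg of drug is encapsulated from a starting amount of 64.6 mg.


Drug loading efficiency = (drug loaded / drug initial) * 100
DLE = 29.1 / 64.6 * 100
DLE = 0.4505 * 100
DLE = 45.05%

45.05


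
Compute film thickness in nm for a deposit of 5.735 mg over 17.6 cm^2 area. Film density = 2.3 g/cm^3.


Convert: m = 5.735 mg = 5.7350e-06 kg, A = 17.6 cm^2 = 1.7600e-03 m^2, rho = 2.3 g/cm^3 = 2300 kg/m^3
t = m / (A * rho)
t = 5.7350e-06 / (1.7600e-03 * 2300)
t = 1.4167e-06 m = 1416.7 nm

1416.7


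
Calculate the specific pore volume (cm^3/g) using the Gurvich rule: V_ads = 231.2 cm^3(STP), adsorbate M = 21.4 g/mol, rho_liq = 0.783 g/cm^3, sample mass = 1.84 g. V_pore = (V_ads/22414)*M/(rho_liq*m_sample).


Moles adsorbed n = V_ads / 22414 = 231.2 / 22414 = 1.031498e-02 mol
Liquid volume V_liq = n * M / rho_liq = 1.031498e-02 * 21.4 / 0.783 = 0.28192 cm^3
Specific pore volume V_pore = V_liq / m_sample = 0.28192 / 1.84
V_pore = 0.1532 cm^3/g

0.1532


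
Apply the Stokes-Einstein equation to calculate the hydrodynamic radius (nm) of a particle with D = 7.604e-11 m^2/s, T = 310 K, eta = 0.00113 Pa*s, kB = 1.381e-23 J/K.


Stokes-Einstein: R = kB*T / (6*pi*eta*D)
R = 1.381e-23 * 310 / (6 * pi * 0.00113 * 7.604e-11)
R = 2.64322e-09 m = 2.64 nm

2.64


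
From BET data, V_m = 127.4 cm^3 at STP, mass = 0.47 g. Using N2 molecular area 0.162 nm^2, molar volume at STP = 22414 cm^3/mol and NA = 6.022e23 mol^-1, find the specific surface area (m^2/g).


Number of moles in monolayer = V_m / 22414 = 127.4 / 22414 = 0.00568395
Number of molecules = moles * NA = 0.00568395 * 6.022e23
SA = molecules * sigma / mass
SA = (127.4 / 22414) * 6.022e23 * 0.162e-18 / 0.47
SA = 1179.8 m^2/g

1179.8


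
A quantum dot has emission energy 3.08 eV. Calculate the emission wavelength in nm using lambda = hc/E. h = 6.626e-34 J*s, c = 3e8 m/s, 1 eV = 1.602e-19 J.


Convert energy: E = 3.08 eV = 3.08 * 1.602e-19 = 4.93416e-19 J
lambda = h*c / E = 6.626e-34 * 3e8 / 4.93416e-19
lambda = 4.02865e-07 m = 402.9 nm

402.9


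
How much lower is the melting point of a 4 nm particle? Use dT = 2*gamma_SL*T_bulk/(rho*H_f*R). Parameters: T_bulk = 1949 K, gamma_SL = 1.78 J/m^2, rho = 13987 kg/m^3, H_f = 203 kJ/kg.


Radius R = 4/2 = 2 nm = 2e-09 m
Convert H_f = 203 kJ/kg = 203000 J/kg
dT = 2 * gamma_SL * T_bulk / (rho * H_f * R)
dT = 2 * 1.78 * 1949 / (13987 * 203000 * 2e-09)
dT = 1221.8 K

1221.8


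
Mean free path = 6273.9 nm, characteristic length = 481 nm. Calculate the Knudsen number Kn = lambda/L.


Knudsen number Kn = lambda / L
Kn = 6273.9 / 481
Kn = 13.0435

13.0435


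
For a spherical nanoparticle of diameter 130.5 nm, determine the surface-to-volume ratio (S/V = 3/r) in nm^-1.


Radius r = 130.5/2 = 65.25 nm
S/V = 3 / r = 3 / 65.25
S/V = 0.046 nm^-1

0.046


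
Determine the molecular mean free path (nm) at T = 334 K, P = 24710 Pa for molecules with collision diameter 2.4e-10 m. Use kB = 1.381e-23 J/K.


Mean free path: lambda = kB*T / (sqrt(2) * pi * d^2 * P)
lambda = 1.381e-23 * 334 / (sqrt(2) * pi * (2.4e-10)^2 * 24710)
lambda = 7.29424e-07 m
lambda = 729.42 nm

729.42


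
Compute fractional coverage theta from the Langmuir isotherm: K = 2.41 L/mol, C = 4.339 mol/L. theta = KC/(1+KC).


Langmuir isotherm: theta = K*C / (1 + K*C)
K*C = 2.41 * 4.339 = 10.45699
theta = 10.45699 / (1 + 10.45699) = 10.45699 / 11.45699
theta = 0.9127

0.9127


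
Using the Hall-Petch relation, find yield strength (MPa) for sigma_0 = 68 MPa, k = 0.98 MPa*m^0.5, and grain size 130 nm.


d = 130 nm = 1.3e-07 m
sqrt(d) = 0.0003605551
Hall-Petch contribution = k / sqrt(d) = 0.98 / 0.0003605551 = 2718.0 MPa
sigma = sigma_0 + k/sqrt(d) = 68 + 2718.0 = 2786.0 MPa

2786.0


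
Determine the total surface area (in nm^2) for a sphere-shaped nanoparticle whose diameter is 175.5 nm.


Radius r = 175.5/2 = 87.75 nm
Surface area SA = 4 * pi * r^2
SA = 4 * pi * (87.75)^2
SA = 96761.84 nm^2

96761.84


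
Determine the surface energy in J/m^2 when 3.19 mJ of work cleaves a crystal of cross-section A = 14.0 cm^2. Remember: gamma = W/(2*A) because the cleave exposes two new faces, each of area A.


Convert: A = 14.0 cm^2 = 0.0014 m^2, W = 3.19 mJ = 0.00319 J
Cleaving exposes two faces of area A, so total new surface = 2*A and gamma = W / (2*A)
gamma = 0.00319 / (2 * 0.0014)
gamma = 1.139 J/m^2

1.139


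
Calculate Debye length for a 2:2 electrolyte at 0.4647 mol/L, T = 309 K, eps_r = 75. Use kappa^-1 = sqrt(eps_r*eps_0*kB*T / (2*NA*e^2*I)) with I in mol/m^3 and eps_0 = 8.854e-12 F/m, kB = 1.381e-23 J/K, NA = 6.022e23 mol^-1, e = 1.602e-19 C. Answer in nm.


Ionic strength I = 0.4647 * 2^2 * 1000 = 1858.8 mol/m^3
kappa^-1 = sqrt(75 * 8.854e-12 * 1.381e-23 * 309 / (2 * 6.022e23 * (1.602e-19)^2 * 1858.8))
kappa^-1 = 0.222 nm

0.222


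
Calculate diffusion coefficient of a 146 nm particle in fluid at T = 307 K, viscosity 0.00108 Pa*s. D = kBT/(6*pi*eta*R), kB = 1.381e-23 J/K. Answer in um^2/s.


Radius R = 146/2 = 73 nm = 7.3e-08 m
D = kB*T / (6*pi*eta*R)
D = 1.381e-23 * 307 / (6 * pi * 0.00108 * 7.3e-08)
D = 2.85289e-12 m^2/s = 2.853 um^2/s

2.853


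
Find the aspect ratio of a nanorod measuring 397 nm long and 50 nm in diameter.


Aspect ratio AR = length / diameter
AR = 397 / 50
AR = 7.94

7.94


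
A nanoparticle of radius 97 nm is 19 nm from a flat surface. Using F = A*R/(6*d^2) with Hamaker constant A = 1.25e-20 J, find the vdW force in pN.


Convert to SI: R = 97 nm = 9.7e-08 m, d = 19 nm = 1.9e-08 m
F = A * R / (6 * d^2)
F = 1.25e-20 * 9.7e-08 / (6 * (1.9e-08)^2)
F = 5.59788e-13 N = 0.56 pN

0.56


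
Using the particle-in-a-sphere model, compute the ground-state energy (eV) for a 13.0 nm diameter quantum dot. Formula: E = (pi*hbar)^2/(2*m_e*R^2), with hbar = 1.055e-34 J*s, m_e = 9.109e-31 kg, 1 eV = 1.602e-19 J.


Radius R = 13.0/2 = 6.5 nm = 6.5e-09 m
E = (pi * 1.055e-34)^2 / (2 * 9.109e-31 * (6.5e-09)^2)
E(J) = 1.42718e-21
E = E(J) / 1.602e-19 = 0.0089 eV

0.0089


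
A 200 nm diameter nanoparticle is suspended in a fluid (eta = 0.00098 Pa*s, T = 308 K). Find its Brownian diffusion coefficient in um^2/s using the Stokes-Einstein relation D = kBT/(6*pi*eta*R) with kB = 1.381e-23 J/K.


Radius R = 200/2 = 100 nm = 1e-07 m
D = kB*T / (6*pi*eta*R)
D = 1.381e-23 * 308 / (6 * pi * 0.00098 * 1e-07)
D = 2.30259e-12 m^2/s = 2.303 um^2/s

2.303


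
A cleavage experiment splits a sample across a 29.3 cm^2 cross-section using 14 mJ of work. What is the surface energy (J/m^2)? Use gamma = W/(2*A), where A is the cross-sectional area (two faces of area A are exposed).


Convert: A = 29.3 cm^2 = 0.00293 m^2, W = 14 mJ = 0.014 J
Cleaving exposes two faces of area A, so total new surface = 2*A and gamma = W / (2*A)
gamma = 0.014 / (2 * 0.00293)
gamma = 2.389 J/m^2

2.389


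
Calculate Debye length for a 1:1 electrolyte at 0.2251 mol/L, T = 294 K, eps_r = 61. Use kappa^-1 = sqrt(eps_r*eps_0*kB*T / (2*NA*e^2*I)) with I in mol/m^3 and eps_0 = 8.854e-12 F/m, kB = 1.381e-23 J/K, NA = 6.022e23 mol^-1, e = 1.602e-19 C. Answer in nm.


Ionic strength I = 0.2251 * 1^2 * 1000 = 225.1 mol/m^3
kappa^-1 = sqrt(61 * 8.854e-12 * 1.381e-23 * 294 / (2 * 6.022e23 * (1.602e-19)^2 * 225.1))
kappa^-1 = 0.561 nm

0.561


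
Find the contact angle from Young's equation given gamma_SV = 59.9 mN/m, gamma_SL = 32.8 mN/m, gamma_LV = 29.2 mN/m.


cos(theta) = (gamma_SV - gamma_SL) / gamma_LV
cos(theta) = (59.9 - 32.8) / 29.2
cos(theta) = 0.928082
theta = arccos(0.928082) = 21.86 degrees

21.86


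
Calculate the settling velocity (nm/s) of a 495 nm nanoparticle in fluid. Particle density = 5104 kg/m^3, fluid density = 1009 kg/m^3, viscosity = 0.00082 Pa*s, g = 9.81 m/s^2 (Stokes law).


Radius R = 495/2 nm = 2.475e-07 m
Density difference = 5104 - 1009 = 4095 kg/m^3
v = 2 * R^2 * (rho_p - rho_f) * g / (9 * eta)
v = 2 * (2.475e-07)^2 * 4095 * 9.81 / (9 * 0.00082)
v = 6.66879e-07 m/s = 666.8789 nm/s

666.8789


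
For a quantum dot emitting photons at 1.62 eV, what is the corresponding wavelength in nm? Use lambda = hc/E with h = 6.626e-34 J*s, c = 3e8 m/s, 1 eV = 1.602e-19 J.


Convert energy: E = 1.62 eV = 1.62 * 1.602e-19 = 2.59524e-19 J
lambda = h*c / E = 6.626e-34 * 3e8 / 2.59524e-19
lambda = 7.65941e-07 m = 765.9 nm

765.9


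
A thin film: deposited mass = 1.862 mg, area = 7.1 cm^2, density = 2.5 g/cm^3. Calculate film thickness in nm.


Convert: m = 1.862 mg = 1.8620e-06 kg, A = 7.1 cm^2 = 7.1000e-04 m^2, rho = 2.5 g/cm^3 = 2500 kg/m^3
t = m / (A * rho)
t = 1.8620e-06 / (7.1000e-04 * 2500)
t = 1.0490e-06 m = 1049.0 nm

1049.0


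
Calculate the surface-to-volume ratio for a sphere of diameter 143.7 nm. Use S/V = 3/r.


Radius r = 143.7/2 = 71.85 nm
S/V = 3 / r = 3 / 71.85
S/V = 0.0418 nm^-1

0.0418


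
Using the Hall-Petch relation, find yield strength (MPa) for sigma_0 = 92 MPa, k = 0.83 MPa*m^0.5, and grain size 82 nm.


d = 82 nm = 8.2e-08 m
sqrt(d) = 0.0002863564
Hall-Petch contribution = k / sqrt(d) = 0.83 / 0.0002863564 = 2898.5 MPa
sigma = sigma_0 + k/sqrt(d) = 92 + 2898.5 = 2990.5 MPa

2990.5


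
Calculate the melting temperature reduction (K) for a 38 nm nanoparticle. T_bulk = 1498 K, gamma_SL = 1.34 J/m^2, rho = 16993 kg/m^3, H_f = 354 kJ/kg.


Radius R = 38/2 = 19 nm = 1.9e-08 m
Convert H_f = 354 kJ/kg = 354000 J/kg
dT = 2 * gamma_SL * T_bulk / (rho * H_f * R)
dT = 2 * 1.34 * 1498 / (16993 * 354000 * 1.9e-08)
dT = 35.1 K

35.1


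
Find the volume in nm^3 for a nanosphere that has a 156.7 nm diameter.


Radius r = 156.7/2 = 78.35 nm
Volume V = (4/3) * pi * r^3
V = (4/3) * pi * (78.35)^3
V = 2014677.85 nm^3

2014677.85


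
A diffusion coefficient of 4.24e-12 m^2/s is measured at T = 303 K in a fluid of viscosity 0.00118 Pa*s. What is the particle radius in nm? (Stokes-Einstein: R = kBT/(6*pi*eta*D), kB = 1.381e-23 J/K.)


Stokes-Einstein: R = kB*T / (6*pi*eta*D)
R = 1.381e-23 * 303 / (6 * pi * 0.00118 * 4.24e-12)
R = 4.43698e-08 m = 44.37 nm

44.37


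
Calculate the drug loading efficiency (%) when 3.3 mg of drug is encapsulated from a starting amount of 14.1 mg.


Drug loading efficiency = (drug loaded / drug initial) * 100
DLE = 3.3 / 14.1 * 100
DLE = 0.234 * 100
DLE = 23.4%

23.4


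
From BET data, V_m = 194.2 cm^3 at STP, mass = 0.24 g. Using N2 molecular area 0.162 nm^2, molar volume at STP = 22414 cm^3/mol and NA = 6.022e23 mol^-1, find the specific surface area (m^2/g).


Number of moles in monolayer = V_m / 22414 = 194.2 / 22414 = 0.00866423
Number of molecules = moles * NA = 0.00866423 * 6.022e23
SA = molecules * sigma / mass
SA = (194.2 / 22414) * 6.022e23 * 0.162e-18 / 0.24
SA = 3521.9 m^2/g

3521.9


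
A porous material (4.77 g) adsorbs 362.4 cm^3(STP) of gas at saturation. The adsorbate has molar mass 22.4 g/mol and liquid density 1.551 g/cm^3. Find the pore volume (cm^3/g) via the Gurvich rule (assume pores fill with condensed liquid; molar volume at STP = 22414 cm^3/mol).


Moles adsorbed n = V_ads / 22414 = 362.4 / 22414 = 1.616847e-02 mol
Liquid volume V_liq = n * M / rho_liq = 1.616847e-02 * 22.4 / 1.551 = 0.23351 cm^3
Specific pore volume V_pore = V_liq / m_sample = 0.23351 / 4.77
V_pore = 0.049 cm^3/g

0.049


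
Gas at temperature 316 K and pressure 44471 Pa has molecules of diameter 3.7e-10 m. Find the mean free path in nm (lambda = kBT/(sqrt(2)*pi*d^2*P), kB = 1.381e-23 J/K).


Mean free path: lambda = kB*T / (sqrt(2) * pi * d^2 * P)
lambda = 1.381e-23 * 316 / (sqrt(2) * pi * (3.7e-10)^2 * 44471)
lambda = 1.61338e-07 m
lambda = 161.34 nm

161.34


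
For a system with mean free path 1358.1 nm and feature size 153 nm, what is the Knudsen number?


Knudsen number Kn = lambda / L
Kn = 1358.1 / 153
Kn = 8.8765

8.8765


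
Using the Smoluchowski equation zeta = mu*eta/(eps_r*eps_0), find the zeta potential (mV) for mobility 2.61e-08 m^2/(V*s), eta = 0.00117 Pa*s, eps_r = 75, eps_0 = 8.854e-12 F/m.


Smoluchowski equation: zeta = mu * eta / (eps_r * eps_0)
zeta = 2.61e-08 * 0.00117 / (75 * 8.854e-12)
zeta = 0.045986 V = 45.99 mV

45.99


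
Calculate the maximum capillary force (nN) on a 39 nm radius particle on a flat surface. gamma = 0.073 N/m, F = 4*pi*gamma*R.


Convert radius: R = 39 nm = 3.9e-08 m
F = 4 * pi * gamma * R
F = 4 * pi * 0.073 * 3.9e-08
F = 3.57765e-08 N = 35.7765 nN

35.7765


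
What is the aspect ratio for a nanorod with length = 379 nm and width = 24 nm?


Aspect ratio AR = length / diameter
AR = 379 / 24
AR = 15.79

15.79


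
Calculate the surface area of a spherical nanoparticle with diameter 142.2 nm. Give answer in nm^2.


Radius r = 142.2/2 = 71.1 nm
Surface area SA = 4 * pi * r^2
SA = 4 * pi * (71.1)^2
SA = 63525.64 nm^2

63525.64


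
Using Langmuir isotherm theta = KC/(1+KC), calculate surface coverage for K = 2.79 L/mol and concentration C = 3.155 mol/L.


Langmuir isotherm: theta = K*C / (1 + K*C)
K*C = 2.79 * 3.155 = 8.80245
theta = 8.80245 / (1 + 8.80245) = 8.80245 / 9.80245
theta = 0.898

0.898


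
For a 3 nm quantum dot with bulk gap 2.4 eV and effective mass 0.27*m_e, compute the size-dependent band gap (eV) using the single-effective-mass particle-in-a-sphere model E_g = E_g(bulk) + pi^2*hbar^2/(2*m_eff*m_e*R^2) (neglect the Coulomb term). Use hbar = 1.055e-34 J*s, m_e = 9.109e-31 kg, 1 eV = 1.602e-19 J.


Radius R = 3/2 nm = 1.5e-09 m
Confinement energy dE = pi^2 * hbar^2 / (2 * m_eff * m_e * R^2)
dE = pi^2 * (1.055e-34)^2 / (2 * 0.27 * 9.109e-31 * (1.5e-09)^2) J, divided by 1.602e-19 J/eV
dE = 0.6196 eV
Total band gap = E_g(bulk) + dE = 2.4 + 0.6196 = 3.0196 eV

3.0196


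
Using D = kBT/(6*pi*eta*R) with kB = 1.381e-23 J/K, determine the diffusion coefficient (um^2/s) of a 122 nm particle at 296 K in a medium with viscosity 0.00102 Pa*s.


Radius R = 122/2 = 61 nm = 6.1e-08 m
D = kB*T / (6*pi*eta*R)
D = 1.381e-23 * 296 / (6 * pi * 0.00102 * 6.1e-08)
D = 3.48541e-12 m^2/s = 3.485 um^2/s

3.485


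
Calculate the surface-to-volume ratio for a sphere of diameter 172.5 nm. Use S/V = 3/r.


Radius r = 172.5/2 = 86.25 nm
S/V = 3 / r = 3 / 86.25
S/V = 0.0348 nm^-1

0.0348


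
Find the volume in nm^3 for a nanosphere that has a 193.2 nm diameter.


Radius r = 193.2/2 = 96.6 nm
Volume V = (4/3) * pi * r^3
V = (4/3) * pi * (96.6)^3
V = 3775895.69 nm^3

3775895.69


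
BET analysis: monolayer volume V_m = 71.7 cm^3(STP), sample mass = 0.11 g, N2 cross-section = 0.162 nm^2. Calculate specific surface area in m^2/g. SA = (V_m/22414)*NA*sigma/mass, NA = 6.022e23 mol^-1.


Number of moles in monolayer = V_m / 22414 = 71.7 / 22414 = 0.00319889
Number of molecules = moles * NA = 0.00319889 * 6.022e23
SA = molecules * sigma / mass
SA = (71.7 / 22414) * 6.022e23 * 0.162e-18 / 0.11
SA = 2837.0 m^2/g

2837.0


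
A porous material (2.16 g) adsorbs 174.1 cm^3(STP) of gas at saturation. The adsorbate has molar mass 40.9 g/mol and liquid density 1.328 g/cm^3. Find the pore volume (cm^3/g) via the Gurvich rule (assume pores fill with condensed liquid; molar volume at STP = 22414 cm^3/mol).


Moles adsorbed n = V_ads / 22414 = 174.1 / 22414 = 7.767467e-03 mol
Liquid volume V_liq = n * M / rho_liq = 7.767467e-03 * 40.9 / 1.328 = 0.23922 cm^3
Specific pore volume V_pore = V_liq / m_sample = 0.23922 / 2.16
V_pore = 0.1108 cm^3/g

0.1108


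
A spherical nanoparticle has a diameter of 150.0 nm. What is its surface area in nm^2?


Radius r = 150.0/2 = 75 nm
Surface area SA = 4 * pi * r^2
SA = 4 * pi * (75)^2
SA = 70685.83 nm^2

70685.83


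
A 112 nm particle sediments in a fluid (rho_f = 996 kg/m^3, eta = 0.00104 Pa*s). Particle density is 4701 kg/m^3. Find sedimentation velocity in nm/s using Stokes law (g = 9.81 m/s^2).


Radius R = 112/2 nm = 5.6e-08 m
Density difference = 4701 - 996 = 3705 kg/m^3
v = 2 * R^2 * (rho_p - rho_f) * g / (9 * eta)
v = 2 * (5.6e-08)^2 * 3705 * 9.81 / (9 * 0.00104)
v = 2.4355e-08 m/s = 24.355 nm/s

24.355


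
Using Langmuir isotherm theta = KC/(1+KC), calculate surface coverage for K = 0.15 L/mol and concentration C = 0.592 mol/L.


Langmuir isotherm: theta = K*C / (1 + K*C)
K*C = 0.15 * 0.592 = 0.0888
theta = 0.0888 / (1 + 0.0888) = 0.0888 / 1.0888
theta = 0.0816

0.0816


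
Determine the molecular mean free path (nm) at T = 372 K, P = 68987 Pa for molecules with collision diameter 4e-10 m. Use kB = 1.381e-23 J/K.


Mean free path: lambda = kB*T / (sqrt(2) * pi * d^2 * P)
lambda = 1.381e-23 * 372 / (sqrt(2) * pi * (4e-10)^2 * 68987)
lambda = 1.04757e-07 m
lambda = 104.76 nm

104.76


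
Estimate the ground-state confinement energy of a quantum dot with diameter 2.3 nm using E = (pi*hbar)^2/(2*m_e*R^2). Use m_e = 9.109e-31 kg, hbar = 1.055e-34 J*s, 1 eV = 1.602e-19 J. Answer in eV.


Radius R = 2.3/2 = 1.15 nm = 1.15e-09 m
E = (pi * 1.055e-34)^2 / (2 * 9.109e-31 * (1.15e-09)^2)
E(J) = 4.55941e-20
E = E(J) / 1.602e-19 = 0.2846 eV

0.2846


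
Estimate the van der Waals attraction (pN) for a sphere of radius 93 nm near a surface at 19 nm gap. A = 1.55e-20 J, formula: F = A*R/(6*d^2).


Convert to SI: R = 93 nm = 9.3e-08 m, d = 19 nm = 1.9e-08 m
F = A * R / (6 * d^2)
F = 1.55e-20 * 9.3e-08 / (6 * (1.9e-08)^2)
F = 6.65512e-13 N = 0.666 pN

0.666


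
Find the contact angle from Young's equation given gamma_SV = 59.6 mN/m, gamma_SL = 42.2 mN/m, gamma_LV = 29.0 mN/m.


cos(theta) = (gamma_SV - gamma_SL) / gamma_LV
cos(theta) = (59.6 - 42.2) / 29.0
cos(theta) = 0.6
theta = arccos(0.6) = 53.13 degrees

53.13


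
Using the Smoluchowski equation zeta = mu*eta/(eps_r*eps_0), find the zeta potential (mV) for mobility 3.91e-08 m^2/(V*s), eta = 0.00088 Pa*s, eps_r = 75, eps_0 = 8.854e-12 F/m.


Smoluchowski equation: zeta = mu * eta / (eps_r * eps_0)
zeta = 3.91e-08 * 0.00088 / (75 * 8.854e-12)
zeta = 0.051815 V = 51.82 mV

51.82


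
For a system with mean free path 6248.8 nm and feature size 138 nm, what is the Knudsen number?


Knudsen number Kn = lambda / L
Kn = 6248.8 / 138
Kn = 45.2812

45.2812
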